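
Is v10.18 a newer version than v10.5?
Yes. Version numbers are compared segment by segment as integers, not as decimals: minor version 18 > 5, so v10.18 > v10.5 (even though the decimal 10.18 < 10.5).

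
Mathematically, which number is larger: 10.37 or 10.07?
10.37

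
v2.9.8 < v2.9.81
True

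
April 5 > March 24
True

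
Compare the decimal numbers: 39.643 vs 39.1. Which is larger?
39.643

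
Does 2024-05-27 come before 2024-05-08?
No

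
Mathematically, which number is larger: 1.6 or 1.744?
1.744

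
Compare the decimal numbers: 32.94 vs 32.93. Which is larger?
32.94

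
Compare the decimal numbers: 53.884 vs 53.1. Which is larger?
53.884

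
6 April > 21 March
True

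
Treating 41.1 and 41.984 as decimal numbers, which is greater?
41.984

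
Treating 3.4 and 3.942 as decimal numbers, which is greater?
3.942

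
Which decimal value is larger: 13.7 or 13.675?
13.7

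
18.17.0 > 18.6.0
True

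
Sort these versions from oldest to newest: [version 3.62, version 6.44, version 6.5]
[version 3.62, version 6.5, version 6.44]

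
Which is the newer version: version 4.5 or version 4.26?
version 4.26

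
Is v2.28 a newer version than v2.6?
Yes. Version numbers are compared segment by segment as integers, not as decimals: minor version 28 > 6, so v2.28 > v2.6 (even though the decimal 2.28 < 2.6).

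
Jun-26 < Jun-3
False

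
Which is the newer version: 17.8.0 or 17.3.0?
17.8.0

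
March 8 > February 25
True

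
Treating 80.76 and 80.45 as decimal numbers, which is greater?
80.76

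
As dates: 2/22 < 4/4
True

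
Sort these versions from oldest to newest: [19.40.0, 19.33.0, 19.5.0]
[19.5.0, 19.33.0, 19.40.0]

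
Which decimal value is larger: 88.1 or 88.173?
88.173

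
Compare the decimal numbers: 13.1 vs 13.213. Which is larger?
13.213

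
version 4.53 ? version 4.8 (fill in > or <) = >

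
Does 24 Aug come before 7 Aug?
No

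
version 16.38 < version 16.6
False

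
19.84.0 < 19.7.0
False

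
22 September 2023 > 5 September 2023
True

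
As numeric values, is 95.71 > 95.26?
True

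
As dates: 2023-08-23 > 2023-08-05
True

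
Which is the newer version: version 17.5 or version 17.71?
version 17.71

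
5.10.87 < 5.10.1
False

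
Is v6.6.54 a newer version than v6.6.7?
Yes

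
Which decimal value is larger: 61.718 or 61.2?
61.718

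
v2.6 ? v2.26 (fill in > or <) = <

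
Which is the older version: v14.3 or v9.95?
v9.95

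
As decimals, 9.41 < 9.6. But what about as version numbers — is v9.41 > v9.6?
True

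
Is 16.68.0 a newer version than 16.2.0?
Yes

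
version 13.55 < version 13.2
False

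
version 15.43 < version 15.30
False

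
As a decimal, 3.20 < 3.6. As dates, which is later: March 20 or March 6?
March 20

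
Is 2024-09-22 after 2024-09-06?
Yes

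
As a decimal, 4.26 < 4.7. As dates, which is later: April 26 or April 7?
April 26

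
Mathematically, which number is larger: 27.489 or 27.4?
27.489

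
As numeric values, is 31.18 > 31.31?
False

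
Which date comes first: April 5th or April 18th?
April 5th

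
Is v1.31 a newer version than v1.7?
Yes. Version numbers are compared segment by segment as integers, not as decimals: minor version 31 > 7, so v1.31 > v1.7 (even though the decimal 1.31 < 1.7).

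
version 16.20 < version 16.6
False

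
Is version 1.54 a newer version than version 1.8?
Yes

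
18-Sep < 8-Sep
False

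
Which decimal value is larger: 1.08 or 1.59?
1.59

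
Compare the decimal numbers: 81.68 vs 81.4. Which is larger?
81.68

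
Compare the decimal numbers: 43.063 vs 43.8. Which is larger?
43.8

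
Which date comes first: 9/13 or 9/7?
9/7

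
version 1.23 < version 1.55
True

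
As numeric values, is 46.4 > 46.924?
False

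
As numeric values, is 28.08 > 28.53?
False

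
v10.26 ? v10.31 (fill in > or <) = <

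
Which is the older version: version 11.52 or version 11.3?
version 11.3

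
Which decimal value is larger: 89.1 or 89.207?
89.207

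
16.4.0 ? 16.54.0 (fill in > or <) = <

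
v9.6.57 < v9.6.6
False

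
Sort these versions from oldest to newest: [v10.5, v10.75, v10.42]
[v10.5, v10.42, v10.75]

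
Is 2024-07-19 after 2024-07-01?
Yes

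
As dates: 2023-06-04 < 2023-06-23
True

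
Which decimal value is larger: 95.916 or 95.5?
95.916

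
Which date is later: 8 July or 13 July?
13 July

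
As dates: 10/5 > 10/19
False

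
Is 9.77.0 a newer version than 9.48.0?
Yes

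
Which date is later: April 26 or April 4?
April 26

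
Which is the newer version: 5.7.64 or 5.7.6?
5.7.64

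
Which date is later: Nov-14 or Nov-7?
Nov-14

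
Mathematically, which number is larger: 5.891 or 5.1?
5.891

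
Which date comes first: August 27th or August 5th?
August 5th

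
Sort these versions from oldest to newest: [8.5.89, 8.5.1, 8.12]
[8.5.1, 8.5.89, 8.12]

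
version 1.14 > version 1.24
False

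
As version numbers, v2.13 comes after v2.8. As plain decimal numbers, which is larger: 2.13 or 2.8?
2.8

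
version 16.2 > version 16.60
False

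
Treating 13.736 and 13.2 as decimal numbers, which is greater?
13.736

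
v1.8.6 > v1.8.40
False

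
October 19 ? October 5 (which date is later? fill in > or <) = >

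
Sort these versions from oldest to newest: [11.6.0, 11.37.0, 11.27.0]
[11.6.0, 11.27.0, 11.37.0]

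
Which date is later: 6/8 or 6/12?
6/12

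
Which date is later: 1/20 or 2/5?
2/5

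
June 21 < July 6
True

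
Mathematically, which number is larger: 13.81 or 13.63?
13.81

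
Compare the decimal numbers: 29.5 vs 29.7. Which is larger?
29.7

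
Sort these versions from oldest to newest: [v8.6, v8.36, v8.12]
[v8.6, v8.12, v8.36]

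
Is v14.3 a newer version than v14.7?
No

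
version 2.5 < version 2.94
True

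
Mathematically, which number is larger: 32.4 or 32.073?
32.4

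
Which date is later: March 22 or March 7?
March 22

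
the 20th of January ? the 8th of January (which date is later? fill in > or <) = >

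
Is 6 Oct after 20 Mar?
Yes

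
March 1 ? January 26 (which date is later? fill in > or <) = >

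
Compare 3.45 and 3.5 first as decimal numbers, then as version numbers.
As decimals: 3.45 < 3.5. As versions: v3.45 > v3.5 (minor version 45 > 5).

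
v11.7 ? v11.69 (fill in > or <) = <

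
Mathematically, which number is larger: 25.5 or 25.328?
25.5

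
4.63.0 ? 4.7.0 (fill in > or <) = >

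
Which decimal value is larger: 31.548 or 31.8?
31.8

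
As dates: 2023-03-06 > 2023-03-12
False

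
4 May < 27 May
True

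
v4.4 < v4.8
True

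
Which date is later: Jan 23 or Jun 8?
Jun 8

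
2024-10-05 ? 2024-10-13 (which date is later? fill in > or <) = <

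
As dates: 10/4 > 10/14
False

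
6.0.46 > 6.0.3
True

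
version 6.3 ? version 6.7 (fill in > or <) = <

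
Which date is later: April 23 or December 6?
December 6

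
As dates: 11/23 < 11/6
False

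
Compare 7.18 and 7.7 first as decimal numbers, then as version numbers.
As decimals: 7.18 < 7.7. As versions: v7.18 > v7.7 (minor version 18 > 7).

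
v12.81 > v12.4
True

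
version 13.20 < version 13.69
True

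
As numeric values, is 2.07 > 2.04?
True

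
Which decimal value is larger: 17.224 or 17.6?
17.6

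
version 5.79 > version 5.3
True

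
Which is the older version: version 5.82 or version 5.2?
version 5.2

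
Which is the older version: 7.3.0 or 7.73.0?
7.3.0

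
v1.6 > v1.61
False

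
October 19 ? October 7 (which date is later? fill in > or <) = >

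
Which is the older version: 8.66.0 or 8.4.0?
8.4.0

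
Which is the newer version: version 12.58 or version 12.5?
version 12.58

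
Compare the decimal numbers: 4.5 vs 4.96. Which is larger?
4.96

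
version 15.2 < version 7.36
False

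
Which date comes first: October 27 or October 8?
October 8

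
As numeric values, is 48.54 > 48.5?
True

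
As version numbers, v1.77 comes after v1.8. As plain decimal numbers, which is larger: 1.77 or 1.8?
1.8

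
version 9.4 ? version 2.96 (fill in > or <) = >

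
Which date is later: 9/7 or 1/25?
9/7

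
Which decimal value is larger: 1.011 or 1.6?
1.6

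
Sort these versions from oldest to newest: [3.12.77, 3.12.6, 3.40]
[3.12.6, 3.12.77, 3.40]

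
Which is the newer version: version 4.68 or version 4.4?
version 4.68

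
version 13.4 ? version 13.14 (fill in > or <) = <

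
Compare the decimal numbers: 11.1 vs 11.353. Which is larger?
11.353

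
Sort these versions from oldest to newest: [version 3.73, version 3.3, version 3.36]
[version 3.3, version 3.36, version 3.73]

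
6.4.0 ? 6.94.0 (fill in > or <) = <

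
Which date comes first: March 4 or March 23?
March 4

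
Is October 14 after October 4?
Yes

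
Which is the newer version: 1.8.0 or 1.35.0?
1.35.0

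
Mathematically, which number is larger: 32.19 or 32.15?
32.19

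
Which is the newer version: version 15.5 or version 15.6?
version 15.6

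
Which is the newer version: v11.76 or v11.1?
v11.76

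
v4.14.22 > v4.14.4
True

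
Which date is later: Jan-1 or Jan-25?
Jan-25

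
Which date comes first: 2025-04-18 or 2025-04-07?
2025-04-07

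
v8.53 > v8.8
True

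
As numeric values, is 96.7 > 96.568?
True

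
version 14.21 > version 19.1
False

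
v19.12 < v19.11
False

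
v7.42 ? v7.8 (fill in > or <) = >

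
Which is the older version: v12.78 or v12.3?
v12.3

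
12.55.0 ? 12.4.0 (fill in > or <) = >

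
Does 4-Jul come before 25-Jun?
No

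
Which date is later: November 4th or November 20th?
November 20th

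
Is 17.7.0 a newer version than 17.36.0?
No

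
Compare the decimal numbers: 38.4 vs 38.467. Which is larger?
38.467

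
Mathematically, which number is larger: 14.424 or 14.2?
14.424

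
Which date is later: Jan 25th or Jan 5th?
Jan 25th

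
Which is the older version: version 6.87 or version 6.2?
version 6.2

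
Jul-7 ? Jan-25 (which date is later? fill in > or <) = >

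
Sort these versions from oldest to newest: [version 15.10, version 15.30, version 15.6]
[version 15.6, version 15.10, version 15.30]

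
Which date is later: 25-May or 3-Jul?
3-Jul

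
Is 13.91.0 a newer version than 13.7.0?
Yes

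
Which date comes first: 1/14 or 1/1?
1/1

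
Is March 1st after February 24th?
Yes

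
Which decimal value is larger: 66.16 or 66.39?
66.39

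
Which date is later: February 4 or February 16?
February 16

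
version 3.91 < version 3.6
False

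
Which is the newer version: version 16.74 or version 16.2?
version 16.74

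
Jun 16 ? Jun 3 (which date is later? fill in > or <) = >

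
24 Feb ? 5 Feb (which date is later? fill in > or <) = >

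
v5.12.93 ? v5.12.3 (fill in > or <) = >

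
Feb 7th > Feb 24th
False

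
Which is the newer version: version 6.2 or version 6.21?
version 6.21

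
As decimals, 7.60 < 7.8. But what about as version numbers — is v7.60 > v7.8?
True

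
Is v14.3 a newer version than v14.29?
No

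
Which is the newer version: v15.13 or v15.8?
v15.13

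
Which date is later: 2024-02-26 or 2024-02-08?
2024-02-26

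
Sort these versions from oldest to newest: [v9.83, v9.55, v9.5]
[v9.5, v9.55, v9.83]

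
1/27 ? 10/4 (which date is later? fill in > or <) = <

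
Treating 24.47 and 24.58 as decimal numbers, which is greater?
24.58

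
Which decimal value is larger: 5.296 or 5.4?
5.4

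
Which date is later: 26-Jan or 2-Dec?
2-Dec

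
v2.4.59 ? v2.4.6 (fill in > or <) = >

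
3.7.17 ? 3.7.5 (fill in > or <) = >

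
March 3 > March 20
False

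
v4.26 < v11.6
True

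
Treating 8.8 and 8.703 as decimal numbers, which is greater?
8.8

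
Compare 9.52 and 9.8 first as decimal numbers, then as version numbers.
As decimals: 9.52 < 9.8. As versions: v9.52 > v9.8 (minor version 52 > 8).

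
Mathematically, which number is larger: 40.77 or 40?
40.77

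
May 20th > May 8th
True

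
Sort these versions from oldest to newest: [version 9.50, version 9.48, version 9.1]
[version 9.1, version 9.48, version 9.50]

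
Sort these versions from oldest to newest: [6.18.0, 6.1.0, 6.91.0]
[6.1.0, 6.18.0, 6.91.0]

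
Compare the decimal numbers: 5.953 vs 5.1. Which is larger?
5.953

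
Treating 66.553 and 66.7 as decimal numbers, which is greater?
66.7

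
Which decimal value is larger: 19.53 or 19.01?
19.53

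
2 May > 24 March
True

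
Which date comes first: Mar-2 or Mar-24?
Mar-2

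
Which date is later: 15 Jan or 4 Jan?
15 Jan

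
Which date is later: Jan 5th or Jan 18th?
Jan 18th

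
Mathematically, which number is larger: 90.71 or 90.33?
90.71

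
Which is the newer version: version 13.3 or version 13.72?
version 13.72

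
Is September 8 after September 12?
No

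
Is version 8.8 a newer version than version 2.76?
Yes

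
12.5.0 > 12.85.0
False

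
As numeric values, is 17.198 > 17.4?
False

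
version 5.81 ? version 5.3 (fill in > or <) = >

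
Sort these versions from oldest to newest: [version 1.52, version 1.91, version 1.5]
[version 1.5, version 1.52, version 1.91]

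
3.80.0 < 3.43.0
False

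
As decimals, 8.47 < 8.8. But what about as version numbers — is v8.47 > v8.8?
True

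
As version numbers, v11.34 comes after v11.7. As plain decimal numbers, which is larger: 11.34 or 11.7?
11.7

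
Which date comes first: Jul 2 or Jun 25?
Jun 25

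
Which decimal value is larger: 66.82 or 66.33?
66.82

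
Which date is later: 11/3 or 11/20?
11/20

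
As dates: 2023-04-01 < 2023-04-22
True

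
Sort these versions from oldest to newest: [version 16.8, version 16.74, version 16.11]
[version 16.8, version 16.11, version 16.74]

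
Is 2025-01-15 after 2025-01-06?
Yes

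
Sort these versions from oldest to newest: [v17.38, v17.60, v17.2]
[v17.2, v17.38, v17.60]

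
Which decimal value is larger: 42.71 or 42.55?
42.71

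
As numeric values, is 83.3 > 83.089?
True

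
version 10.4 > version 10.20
False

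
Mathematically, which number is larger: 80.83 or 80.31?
80.83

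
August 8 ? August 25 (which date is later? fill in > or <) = <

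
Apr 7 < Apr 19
True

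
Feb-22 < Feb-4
False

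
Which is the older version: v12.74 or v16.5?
v12.74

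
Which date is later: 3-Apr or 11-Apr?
11-Apr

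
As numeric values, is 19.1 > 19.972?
False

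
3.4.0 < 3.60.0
True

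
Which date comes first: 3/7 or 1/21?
1/21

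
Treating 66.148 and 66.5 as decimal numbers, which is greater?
66.5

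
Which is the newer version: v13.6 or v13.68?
v13.68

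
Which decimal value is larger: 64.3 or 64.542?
64.542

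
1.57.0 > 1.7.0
True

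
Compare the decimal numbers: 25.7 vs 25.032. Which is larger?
25.7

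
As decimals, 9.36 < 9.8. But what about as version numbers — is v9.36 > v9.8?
True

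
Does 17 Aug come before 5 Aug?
No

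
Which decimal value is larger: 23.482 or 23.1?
23.482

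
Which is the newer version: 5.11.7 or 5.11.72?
5.11.72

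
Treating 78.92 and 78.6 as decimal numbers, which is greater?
78.92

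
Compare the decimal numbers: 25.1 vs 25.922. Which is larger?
25.922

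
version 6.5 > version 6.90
False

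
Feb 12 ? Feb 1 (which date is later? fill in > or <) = >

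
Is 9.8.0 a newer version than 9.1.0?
Yes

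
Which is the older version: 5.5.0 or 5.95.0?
5.5.0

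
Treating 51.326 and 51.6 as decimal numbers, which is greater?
51.6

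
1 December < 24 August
False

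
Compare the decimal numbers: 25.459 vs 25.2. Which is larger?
25.459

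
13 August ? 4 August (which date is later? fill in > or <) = >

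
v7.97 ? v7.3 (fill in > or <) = >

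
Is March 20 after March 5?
Yes. Day 20 comes after day 5 in March — this is a date comparison, not a decimal one (the decimal 3.20 would be smaller than 3.5).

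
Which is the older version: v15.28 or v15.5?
v15.5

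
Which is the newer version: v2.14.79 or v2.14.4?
v2.14.79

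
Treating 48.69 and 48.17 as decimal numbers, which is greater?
48.69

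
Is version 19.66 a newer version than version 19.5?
Yes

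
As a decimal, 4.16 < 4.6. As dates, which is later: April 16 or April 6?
April 16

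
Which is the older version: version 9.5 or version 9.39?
version 9.5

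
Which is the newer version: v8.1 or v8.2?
v8.2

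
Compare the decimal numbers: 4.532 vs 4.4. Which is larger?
4.532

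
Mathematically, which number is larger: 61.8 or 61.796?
61.8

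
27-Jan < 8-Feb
True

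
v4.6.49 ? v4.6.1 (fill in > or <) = >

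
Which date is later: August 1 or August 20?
August 20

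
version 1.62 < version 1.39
False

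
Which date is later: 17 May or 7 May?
17 May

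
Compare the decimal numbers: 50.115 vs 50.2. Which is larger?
50.2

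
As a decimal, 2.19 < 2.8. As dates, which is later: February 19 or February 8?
February 19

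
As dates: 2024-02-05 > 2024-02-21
False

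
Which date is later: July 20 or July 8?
July 20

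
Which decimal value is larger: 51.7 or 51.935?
51.935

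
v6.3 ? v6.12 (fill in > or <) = <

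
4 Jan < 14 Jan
True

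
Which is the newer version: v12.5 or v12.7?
v12.7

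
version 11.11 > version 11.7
True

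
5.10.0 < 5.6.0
False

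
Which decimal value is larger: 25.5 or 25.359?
25.5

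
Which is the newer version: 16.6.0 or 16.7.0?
16.7.0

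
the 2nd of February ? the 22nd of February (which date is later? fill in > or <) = <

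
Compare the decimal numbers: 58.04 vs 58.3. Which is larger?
58.3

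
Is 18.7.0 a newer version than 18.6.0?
Yes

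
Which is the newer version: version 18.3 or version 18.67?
version 18.67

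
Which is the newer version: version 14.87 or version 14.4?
version 14.87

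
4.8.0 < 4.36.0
True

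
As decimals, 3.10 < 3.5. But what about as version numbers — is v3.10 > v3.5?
True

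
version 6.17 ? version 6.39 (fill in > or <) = <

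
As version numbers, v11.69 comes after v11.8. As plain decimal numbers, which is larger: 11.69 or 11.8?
11.8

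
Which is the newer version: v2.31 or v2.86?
v2.86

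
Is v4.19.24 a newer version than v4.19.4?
Yes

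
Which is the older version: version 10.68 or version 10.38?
version 10.38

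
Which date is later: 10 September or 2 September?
10 September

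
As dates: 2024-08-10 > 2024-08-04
True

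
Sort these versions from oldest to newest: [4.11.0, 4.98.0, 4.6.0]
[4.6.0, 4.11.0, 4.98.0]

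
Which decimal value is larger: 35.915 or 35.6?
35.915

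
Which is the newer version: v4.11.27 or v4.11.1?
v4.11.27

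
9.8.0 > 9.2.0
True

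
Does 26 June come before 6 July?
Yes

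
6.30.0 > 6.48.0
False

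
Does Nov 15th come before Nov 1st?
No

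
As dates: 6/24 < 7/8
True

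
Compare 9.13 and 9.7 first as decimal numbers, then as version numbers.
As decimals: 9.13 < 9.7. As versions: v9.13 > v9.7 (minor version 13 > 7).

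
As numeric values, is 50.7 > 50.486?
True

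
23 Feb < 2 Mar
True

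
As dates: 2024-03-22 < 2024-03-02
False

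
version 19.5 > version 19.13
False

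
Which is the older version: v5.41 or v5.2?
v5.2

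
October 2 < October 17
True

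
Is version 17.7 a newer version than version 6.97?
Yes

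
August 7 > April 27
True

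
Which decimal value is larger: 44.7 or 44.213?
44.7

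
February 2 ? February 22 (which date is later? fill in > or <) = <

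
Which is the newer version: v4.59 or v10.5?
v10.5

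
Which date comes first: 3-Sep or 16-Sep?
3-Sep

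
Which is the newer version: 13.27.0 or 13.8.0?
13.27.0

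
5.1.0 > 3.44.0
True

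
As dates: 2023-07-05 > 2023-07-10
False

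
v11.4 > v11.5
False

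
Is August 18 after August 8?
Yes. Day 18 comes after day 8 in August — this is a date comparison, not a decimal one (the decimal 8.18 would be smaller than 8.8).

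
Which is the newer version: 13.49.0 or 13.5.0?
13.49.0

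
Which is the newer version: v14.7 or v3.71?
v14.7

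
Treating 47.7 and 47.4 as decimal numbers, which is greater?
47.7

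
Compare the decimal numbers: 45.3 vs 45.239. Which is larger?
45.3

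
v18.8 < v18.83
True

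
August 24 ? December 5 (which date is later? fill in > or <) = <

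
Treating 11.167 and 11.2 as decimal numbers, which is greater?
11.2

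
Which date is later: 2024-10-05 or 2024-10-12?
2024-10-12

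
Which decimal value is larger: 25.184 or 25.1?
25.184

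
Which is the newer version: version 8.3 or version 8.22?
version 8.22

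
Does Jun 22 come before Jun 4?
No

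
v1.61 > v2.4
False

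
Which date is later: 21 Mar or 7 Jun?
7 Jun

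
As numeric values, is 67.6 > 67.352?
True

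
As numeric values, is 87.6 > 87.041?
True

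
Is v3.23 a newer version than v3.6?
Yes. Version numbers are compared segment by segment as integers, not as decimals: minor version 23 > 6, so v3.23 > v3.6 (even though the decimal 3.23 < 3.6).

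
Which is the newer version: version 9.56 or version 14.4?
version 14.4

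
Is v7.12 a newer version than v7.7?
Yes. Version numbers are compared segment by segment as integers, not as decimals: minor version 12 > 7, so v7.12 > v7.7 (even though the decimal 7.12 < 7.7).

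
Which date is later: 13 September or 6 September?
13 September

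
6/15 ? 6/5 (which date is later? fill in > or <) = >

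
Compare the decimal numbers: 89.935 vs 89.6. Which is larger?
89.935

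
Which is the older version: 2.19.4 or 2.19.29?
2.19.4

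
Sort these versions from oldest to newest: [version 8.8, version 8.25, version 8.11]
[version 8.8, version 8.11, version 8.25]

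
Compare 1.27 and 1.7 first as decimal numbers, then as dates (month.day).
As decimals: 1.27 < 1.7. As dates: 1/27 is later than 1/7 (day 27 > day 7).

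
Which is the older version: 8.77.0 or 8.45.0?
8.45.0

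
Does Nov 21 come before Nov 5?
No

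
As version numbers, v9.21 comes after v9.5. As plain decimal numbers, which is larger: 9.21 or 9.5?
9.5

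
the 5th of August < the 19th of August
True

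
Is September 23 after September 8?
Yes. Day 23 comes after day 8 in September — this is a date comparison, not a decimal one (the decimal 9.23 would be smaller than 9.8).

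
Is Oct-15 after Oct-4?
Yes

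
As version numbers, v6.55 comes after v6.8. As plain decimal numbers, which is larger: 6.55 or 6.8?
6.8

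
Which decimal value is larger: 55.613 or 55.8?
55.8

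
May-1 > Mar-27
True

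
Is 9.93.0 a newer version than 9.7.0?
Yes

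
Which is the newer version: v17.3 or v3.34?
v17.3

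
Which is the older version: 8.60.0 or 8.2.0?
8.2.0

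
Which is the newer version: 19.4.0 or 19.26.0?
19.26.0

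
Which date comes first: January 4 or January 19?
January 4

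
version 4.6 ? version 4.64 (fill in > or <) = <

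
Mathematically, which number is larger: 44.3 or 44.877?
44.877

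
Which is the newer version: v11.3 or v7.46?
v11.3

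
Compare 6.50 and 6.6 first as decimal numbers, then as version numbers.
As decimals: 6.50 < 6.6. As versions: v6.50 > v6.6 (minor version 50 > 6).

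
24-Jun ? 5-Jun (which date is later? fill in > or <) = >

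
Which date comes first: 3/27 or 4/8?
3/27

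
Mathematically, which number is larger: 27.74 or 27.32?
27.74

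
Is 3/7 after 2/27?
Yes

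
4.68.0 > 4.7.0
True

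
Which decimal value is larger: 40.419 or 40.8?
40.8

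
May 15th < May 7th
False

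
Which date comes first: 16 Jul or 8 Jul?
8 Jul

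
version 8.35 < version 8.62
True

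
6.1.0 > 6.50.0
False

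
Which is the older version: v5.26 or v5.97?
v5.26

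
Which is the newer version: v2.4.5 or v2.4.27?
v2.4.27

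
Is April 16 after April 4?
Yes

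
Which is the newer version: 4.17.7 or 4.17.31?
4.17.31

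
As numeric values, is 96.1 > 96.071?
True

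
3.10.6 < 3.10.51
True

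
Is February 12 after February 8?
Yes. Day 12 comes after day 8 in February — this is a date comparison, not a decimal one (the decimal 2.12 would be smaller than 2.8).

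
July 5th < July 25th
True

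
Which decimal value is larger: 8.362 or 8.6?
8.6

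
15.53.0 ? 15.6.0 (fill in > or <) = >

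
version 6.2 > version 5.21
True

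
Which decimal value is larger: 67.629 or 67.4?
67.629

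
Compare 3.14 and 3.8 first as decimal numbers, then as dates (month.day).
As decimals: 3.14 < 3.8. As dates: 3/14 is later than 3/8 (day 14 > day 8).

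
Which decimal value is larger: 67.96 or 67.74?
67.96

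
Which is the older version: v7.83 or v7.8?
v7.8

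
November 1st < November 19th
True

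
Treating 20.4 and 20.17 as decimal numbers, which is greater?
20.4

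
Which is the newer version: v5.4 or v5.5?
v5.5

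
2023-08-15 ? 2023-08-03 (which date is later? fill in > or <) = >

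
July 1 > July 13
False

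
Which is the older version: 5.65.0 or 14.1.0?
5.65.0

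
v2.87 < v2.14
False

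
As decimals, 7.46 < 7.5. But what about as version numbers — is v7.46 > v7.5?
True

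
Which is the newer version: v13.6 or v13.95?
v13.95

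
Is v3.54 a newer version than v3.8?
Yes. Version numbers are compared segment by segment as integers, not as decimals: minor version 54 > 8, so v3.54 > v3.8 (even though the decimal 3.54 < 3.8).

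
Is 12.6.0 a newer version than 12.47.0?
No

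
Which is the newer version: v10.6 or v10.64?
v10.64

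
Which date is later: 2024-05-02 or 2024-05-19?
2024-05-19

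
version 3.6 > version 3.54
False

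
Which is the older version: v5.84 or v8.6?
v5.84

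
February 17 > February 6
True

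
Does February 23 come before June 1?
Yes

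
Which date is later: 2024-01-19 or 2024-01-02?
2024-01-19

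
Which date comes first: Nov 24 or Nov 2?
Nov 2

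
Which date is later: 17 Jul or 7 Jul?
17 Jul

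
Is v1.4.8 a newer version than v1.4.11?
No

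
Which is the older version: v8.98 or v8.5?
v8.5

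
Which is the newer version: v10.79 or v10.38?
v10.79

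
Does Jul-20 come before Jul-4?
No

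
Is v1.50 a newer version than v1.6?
Yes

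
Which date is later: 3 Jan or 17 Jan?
17 Jan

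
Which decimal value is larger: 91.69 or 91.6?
91.69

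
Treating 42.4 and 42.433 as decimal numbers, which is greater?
42.433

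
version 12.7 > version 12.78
False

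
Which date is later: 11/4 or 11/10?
11/10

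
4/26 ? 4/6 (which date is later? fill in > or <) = >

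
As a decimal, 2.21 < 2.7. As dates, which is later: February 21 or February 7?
February 21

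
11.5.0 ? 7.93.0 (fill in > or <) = >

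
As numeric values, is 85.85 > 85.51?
True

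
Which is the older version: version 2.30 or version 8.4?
version 2.30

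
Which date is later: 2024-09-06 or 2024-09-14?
2024-09-14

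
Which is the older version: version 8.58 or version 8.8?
version 8.8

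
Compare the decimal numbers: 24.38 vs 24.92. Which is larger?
24.92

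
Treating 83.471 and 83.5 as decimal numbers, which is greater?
83.5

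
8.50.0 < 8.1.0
False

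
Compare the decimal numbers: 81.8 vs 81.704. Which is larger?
81.8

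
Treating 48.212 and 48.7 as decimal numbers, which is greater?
48.7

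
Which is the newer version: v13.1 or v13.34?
v13.34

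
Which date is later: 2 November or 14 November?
14 November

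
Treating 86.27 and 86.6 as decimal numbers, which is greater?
86.6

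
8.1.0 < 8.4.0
True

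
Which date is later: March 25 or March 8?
March 25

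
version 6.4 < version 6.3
False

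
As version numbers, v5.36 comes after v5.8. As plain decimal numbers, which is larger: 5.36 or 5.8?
5.8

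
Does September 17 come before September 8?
No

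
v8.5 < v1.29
False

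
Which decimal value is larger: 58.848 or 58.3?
58.848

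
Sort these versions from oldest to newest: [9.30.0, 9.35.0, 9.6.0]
[9.6.0, 9.30.0, 9.35.0]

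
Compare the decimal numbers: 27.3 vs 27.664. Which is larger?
27.664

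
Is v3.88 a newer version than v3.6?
Yes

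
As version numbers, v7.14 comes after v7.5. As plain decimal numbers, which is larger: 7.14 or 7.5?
7.5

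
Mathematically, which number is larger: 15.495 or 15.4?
15.495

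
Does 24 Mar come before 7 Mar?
No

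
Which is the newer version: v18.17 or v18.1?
v18.17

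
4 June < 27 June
True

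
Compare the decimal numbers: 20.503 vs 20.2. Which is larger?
20.503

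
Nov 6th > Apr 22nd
True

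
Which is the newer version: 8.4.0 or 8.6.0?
8.6.0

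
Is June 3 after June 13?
No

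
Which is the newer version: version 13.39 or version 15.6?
version 15.6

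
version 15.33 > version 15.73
False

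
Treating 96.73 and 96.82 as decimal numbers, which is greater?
96.82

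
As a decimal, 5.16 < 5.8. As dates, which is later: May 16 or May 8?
May 16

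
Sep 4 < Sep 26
True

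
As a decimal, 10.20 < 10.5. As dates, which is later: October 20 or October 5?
October 20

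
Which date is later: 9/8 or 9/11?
9/11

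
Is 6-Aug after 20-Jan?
Yes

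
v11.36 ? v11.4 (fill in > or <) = >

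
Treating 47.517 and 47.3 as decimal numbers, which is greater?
47.517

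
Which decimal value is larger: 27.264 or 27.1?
27.264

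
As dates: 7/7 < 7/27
True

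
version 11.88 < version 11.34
False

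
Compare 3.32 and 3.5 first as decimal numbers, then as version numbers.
As decimals: 3.32 < 3.5. As versions: v3.32 > v3.5 (minor version 32 > 5).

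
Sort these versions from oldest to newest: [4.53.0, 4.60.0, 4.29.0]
[4.29.0, 4.53.0, 4.60.0]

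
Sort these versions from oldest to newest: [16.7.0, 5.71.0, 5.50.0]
[5.50.0, 5.71.0, 16.7.0]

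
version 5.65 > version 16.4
False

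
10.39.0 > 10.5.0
True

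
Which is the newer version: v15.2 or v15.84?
v15.84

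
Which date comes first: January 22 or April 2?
January 22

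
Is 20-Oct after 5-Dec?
No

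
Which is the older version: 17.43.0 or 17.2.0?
17.2.0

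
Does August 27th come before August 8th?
No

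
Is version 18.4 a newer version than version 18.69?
No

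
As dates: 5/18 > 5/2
True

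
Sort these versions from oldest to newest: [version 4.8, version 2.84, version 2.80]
[version 2.80, version 2.84, version 4.8]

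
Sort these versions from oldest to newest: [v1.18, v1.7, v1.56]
[v1.7, v1.18, v1.56]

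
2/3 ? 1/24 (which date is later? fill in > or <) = >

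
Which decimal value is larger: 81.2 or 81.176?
81.2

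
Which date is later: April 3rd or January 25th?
April 3rd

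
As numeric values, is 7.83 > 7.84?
False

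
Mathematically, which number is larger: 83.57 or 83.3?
83.57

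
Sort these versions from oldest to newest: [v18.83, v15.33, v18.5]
[v15.33, v18.5, v18.83]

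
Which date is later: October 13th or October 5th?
October 13th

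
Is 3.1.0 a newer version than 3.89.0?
No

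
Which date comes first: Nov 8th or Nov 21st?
Nov 8th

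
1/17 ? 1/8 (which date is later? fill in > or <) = >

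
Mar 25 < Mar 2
False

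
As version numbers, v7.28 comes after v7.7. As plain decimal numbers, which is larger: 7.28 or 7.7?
7.7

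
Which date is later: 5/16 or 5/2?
5/16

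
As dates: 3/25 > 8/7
False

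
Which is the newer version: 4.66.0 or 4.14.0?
4.66.0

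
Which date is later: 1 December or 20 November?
1 December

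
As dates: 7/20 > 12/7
False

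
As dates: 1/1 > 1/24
False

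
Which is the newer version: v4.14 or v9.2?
v9.2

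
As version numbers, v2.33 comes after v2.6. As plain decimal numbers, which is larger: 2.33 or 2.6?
2.6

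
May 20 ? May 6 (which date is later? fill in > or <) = >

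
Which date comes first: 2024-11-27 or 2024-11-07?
2024-11-07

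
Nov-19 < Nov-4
False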